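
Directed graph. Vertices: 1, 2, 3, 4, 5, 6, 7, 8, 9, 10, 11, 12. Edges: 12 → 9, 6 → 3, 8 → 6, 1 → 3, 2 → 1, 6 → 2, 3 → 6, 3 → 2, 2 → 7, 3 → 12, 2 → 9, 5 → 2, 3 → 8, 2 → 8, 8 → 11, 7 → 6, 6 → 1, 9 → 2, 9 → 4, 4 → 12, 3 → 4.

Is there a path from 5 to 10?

Explore from 5.
Distance 1: reach 2.
Distance 2: reach 1, 7, 8, 9.
Distance 3: reach 3, 4, 6, 11.
Distance 4: reach 12.
The search from 5 is exhausted; no directed path reaches 10.

No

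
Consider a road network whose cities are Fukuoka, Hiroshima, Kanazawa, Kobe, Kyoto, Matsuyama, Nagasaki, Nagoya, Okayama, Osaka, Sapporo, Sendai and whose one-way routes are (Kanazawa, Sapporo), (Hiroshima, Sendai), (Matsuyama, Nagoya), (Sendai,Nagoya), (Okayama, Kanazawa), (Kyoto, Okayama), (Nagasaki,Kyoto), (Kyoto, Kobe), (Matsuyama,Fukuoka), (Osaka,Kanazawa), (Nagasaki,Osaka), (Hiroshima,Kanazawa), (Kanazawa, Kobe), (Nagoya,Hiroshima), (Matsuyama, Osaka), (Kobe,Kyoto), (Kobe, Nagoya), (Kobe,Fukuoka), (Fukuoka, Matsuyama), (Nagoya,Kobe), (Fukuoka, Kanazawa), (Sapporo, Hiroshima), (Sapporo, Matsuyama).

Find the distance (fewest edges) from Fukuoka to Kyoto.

3

Distance 0: Fukuoka.
Distance 1: Kanazawa, Matsuyama.
Distance 2: Kobe, Nagoya, Osaka, Sapporo.
Distance 3: Hiroshima, Kyoto — contains Kyoto.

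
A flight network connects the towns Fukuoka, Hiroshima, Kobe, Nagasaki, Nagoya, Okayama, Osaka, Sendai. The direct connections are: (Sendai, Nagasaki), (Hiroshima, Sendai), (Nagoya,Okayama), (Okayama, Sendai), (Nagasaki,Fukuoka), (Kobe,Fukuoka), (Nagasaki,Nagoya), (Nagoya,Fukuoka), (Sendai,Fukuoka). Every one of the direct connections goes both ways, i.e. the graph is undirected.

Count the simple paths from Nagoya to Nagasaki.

Nagoya–Fukuoka–Nagasaki
Nagoya–Fukuoka–Sendai–Nagasaki
Nagoya–Nagasaki
Nagoya–Okayama–Sendai–Fukuoka–Nagasaki
Nagoya–Okayama–Sendai–Nagasaki

5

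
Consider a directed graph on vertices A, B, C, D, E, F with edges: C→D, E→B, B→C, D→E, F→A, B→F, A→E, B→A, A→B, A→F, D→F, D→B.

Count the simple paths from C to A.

C→D→B→A
C→D→B→F→A
C→D→E→B→A
C→D→E→B→F→A
C→D→F→A

5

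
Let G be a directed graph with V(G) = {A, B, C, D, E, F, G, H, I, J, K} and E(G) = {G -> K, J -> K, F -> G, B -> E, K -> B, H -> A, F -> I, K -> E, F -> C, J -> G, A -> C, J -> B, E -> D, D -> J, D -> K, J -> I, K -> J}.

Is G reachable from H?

No

Explore from H.
Distance 1: reach A.
Distance 2: reach C.
The search from H is exhausted; no directed path reaches G.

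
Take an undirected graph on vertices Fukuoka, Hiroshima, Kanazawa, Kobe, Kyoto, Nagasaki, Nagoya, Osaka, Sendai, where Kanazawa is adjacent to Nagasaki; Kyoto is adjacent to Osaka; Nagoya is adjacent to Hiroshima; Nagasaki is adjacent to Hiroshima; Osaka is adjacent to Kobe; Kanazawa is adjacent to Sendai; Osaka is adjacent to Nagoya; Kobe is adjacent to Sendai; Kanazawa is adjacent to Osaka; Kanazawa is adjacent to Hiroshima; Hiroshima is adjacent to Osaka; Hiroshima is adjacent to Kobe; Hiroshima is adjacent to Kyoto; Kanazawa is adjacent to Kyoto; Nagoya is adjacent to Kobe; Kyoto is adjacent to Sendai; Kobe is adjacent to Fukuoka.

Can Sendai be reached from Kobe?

Yes

Explore from Kobe.
Distance 1: reach Fukuoka, Hiroshima, Nagoya, Osaka, Sendai.
Found Sendai.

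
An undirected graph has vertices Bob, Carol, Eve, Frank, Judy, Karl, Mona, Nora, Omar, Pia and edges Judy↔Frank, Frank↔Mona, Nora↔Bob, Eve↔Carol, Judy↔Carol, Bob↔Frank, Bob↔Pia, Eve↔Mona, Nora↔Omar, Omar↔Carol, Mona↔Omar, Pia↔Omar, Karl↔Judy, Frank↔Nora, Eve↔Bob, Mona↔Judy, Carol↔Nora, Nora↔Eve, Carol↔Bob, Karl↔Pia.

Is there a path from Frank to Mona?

Explore from Frank.
Distance 1: reach Bob, Judy, Mona, Nora.
Found Mona.

Yes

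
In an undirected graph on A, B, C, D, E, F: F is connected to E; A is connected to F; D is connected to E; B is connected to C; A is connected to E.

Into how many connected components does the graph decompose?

From A: component {A, D, E, F}.
From B: component {B, C}.
That's 2 components.

2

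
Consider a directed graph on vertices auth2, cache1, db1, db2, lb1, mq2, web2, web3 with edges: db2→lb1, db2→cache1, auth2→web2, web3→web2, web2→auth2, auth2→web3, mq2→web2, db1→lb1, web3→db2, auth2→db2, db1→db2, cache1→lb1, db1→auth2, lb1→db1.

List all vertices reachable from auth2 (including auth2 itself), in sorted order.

auth2, cache1, db1, db2, lb1, web2, web3

Start at auth2.
Its neighbours: db2, web2, web3.
Then their neighbours: cache1, lb1.
Then next layer: db1.
Nothing further is reachable.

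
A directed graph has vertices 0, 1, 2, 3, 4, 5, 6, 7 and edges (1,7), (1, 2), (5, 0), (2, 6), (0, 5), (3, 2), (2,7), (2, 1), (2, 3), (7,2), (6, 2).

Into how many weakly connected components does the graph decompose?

From 0: component {0, 5}.
From 1: component {1, 2, 3, 6, 7}.
From 4: component {4}.
That's 3 components.

3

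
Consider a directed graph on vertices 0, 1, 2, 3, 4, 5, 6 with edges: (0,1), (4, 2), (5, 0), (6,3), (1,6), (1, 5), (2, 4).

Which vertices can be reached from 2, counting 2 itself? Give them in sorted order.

Start at 2.
Its neighbours: 4.
Nothing further is reachable.

2, 4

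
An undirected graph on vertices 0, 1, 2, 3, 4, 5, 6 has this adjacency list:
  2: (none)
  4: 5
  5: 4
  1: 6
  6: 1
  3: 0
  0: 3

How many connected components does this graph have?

From 0: component {0, 3}.
From 1: component {1, 6}.
From 2: component {2}.
From 4: component {4, 5}.
That's 4 components.

4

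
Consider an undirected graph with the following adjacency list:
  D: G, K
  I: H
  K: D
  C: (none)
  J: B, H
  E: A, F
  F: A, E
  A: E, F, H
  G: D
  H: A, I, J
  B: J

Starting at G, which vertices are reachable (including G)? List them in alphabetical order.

Start at G.
Its neighbours: D.
Then their neighbours: K.
Nothing further is reachable.

D, G, K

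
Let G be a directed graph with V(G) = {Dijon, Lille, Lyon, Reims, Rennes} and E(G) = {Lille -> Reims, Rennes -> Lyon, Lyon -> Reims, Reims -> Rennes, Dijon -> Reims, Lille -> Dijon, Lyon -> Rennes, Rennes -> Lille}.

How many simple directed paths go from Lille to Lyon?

Lille→Dijon→Reims→Rennes→Lyon
Lille→Reims→Rennes→Lyon

2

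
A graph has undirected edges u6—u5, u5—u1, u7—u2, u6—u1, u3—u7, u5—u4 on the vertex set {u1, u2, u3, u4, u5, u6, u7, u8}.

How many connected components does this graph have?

From u1: component {u1, u4, u5, u6}.
From u2: component {u2, u3, u7}.
From u8: component {u8}.
That's 3 components.

3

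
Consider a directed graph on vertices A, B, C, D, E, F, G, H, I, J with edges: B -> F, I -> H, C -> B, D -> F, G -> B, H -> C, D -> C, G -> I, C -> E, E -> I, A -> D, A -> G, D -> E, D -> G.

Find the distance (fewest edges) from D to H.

Distance 0: D.
Distance 1: C, E, F, G.
Distance 2: B, I.
Distance 3: H — contains H.

3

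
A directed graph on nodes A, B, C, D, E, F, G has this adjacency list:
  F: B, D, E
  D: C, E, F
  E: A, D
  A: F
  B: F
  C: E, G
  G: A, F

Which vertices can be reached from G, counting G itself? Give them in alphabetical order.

A, B, C, D, E, F, G

Start at G.
Its neighbours: A, F.
Then their neighbours: B, D, E.
Then next layer: C.
Every vertex is now reached.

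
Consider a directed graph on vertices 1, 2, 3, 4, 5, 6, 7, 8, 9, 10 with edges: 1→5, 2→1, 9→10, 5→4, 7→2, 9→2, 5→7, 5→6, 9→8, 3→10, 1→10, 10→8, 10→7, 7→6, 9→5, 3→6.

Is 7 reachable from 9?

Yes

Explore from 9.
Distance 1: reach 2, 5, 8, 10.
Distance 2: reach 1, 4, 6, 7.
Found 7.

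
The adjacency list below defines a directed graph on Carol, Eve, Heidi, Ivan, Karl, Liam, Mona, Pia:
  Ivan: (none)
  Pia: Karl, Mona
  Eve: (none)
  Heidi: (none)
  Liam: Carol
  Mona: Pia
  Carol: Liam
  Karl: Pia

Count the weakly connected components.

From Carol: component {Carol, Liam}.
From Eve: component {Eve}.
From Heidi: component {Heidi}.
From Ivan: component {Ivan}.
From Karl: component {Karl, Mona, Pia}.
That's 5 components.

5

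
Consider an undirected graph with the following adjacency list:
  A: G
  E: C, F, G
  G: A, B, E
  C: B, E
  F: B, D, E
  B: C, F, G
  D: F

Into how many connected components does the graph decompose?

1

From A: component {A, B, C, D, E, F, G}.
That's 1 component.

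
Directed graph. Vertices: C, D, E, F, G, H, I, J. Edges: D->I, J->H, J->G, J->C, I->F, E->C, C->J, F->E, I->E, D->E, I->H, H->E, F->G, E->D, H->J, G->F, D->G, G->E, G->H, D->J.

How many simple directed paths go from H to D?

3

H→E→D
H→J→G→E→D
H→J→G→F→E→D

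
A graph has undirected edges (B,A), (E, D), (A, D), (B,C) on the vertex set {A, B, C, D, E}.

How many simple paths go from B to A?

B–A

1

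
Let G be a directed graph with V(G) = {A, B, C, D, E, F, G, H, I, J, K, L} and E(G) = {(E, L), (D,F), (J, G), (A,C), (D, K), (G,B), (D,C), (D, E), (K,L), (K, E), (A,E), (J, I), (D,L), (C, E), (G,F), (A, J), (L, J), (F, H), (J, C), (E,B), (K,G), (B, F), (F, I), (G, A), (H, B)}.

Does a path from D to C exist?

Explore from D.
Distance 1: reach C, E, F, K, L.
Found C.

Yes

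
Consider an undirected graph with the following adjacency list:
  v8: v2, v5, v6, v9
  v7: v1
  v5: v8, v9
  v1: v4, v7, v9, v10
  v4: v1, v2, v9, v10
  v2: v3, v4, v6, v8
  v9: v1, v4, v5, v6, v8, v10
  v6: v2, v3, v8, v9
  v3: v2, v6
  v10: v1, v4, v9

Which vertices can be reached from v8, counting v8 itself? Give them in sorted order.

v1, v2, v3, v4, v5, v6, v7, v8, v9, v10

Start at v8.
Its neighbours: v2, v5, v6, v9.
Then their neighbours: v1, v3, v4, v10.
Then next layer: v7.
Every vertex is now reached.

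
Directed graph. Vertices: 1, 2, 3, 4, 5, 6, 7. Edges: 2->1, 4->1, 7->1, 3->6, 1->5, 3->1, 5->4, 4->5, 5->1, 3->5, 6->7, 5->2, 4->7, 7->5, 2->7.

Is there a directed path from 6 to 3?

No

Explore from 6.
Distance 1: reach 7.
Distance 2: reach 1, 5.
Distance 3: reach 2, 4.
The search from 6 is exhausted; no directed path reaches 3.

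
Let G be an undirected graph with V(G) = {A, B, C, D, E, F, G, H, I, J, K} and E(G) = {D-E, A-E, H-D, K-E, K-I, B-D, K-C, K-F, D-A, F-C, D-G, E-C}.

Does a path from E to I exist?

Explore from E.
Distance 1: reach A, C, D, K.
Distance 2: reach B, F, G, H, I.
Found I.

Yes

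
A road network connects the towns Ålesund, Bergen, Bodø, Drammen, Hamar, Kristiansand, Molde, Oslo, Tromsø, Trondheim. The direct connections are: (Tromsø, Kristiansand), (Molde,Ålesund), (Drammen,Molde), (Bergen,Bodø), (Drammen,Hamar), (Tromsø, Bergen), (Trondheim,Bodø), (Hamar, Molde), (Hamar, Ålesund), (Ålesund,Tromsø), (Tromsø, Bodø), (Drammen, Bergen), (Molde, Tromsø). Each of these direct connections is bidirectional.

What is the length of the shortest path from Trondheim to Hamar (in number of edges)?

Distance 0: Trondheim.
Distance 1: Bodø.
Distance 2: Bergen, Tromsø.
Distance 3: Ålesund, Drammen, Kristiansand, Molde.
Distance 4: Hamar — contains Hamar.

4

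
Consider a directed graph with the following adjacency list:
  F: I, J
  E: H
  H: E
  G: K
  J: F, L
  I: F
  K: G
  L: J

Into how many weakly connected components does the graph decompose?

From E: component {E, H}.
From F: component {F, I, J, L}.
From G: component {G, K}.
That's 3 components.

3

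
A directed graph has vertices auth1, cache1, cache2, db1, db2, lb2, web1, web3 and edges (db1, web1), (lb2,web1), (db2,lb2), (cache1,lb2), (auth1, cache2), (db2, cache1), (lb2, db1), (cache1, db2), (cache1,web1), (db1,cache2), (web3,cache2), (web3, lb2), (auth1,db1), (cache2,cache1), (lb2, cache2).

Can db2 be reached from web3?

Yes

Explore from web3.
Distance 1: reach cache2, lb2.
Distance 2: reach cache1, db1, web1.
Distance 3: reach db2.
Found db2.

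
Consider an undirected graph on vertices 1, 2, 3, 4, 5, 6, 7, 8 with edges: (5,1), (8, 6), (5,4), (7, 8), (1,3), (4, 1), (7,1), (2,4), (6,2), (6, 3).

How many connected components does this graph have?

From 1: component {1, 2, 3, 4, 5, 6, 7, 8}.
That's 1 component.

1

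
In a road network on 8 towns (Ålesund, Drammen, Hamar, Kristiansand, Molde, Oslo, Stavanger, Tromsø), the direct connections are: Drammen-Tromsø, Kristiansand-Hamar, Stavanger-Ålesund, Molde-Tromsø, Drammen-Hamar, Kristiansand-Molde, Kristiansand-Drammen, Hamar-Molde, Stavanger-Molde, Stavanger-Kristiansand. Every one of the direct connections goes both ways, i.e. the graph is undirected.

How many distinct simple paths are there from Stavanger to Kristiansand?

6

Stavanger–Kristiansand
Stavanger–Molde–Hamar–Drammen–Kristiansand
Stavanger–Molde–Hamar–Kristiansand
Stavanger–Molde–Kristiansand
Stavanger–Molde–Tromsø–Drammen–Hamar–Kristiansand
Stavanger–Molde–Tromsø–Drammen–Kristiansand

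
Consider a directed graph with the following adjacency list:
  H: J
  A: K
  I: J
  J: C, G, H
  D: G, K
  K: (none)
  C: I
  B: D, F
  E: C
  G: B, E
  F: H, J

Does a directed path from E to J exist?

Yes

Explore from E.
Distance 1: reach C.
Distance 2: reach I.
Distance 3: reach J.
Found J.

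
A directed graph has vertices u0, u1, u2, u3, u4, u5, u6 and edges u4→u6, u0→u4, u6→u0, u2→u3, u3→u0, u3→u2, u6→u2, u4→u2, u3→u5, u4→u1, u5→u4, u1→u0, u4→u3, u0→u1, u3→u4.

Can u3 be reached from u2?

Yes

Explore from u2.
Distance 1: reach u3.
Found u3.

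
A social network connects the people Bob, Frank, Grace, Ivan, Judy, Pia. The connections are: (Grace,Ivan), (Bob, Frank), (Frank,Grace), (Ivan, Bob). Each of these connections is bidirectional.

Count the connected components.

From Bob: component {Bob, Frank, Grace, Ivan}.
From Judy: component {Judy}.
From Pia: component {Pia}.
That's 3 components.

3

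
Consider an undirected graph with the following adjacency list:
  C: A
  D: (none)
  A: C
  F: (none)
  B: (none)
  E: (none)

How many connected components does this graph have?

5

From A: component {A, C}.
From B: component {B}.
From D: component {D}.
From E: component {E}.
From F: component {F}.
That's 5 components.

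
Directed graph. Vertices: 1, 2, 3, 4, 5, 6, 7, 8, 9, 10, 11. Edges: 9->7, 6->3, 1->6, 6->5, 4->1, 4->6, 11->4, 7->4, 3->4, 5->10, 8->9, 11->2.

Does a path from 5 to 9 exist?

Explore from 5.
Distance 1: reach 10.
The search from 5 is exhausted; no directed path reaches 9.

No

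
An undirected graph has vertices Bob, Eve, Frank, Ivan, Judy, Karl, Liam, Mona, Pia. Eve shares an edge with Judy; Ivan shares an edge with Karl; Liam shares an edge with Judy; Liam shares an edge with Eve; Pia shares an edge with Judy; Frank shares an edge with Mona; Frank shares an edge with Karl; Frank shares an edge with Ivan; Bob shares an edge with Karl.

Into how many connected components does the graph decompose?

2

From Bob: component {Bob, Frank, Ivan, Karl, Mona}.
From Eve: component {Eve, Judy, Liam, Pia}.
That's 2 components.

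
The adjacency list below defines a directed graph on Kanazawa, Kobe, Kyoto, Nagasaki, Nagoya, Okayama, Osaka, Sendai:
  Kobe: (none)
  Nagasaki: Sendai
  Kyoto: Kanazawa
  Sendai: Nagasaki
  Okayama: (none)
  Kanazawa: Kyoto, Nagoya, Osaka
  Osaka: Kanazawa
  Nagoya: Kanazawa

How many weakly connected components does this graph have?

4

From Kanazawa: component {Kanazawa, Kyoto, Nagoya, Osaka}.
From Kobe: component {Kobe}.
From Nagasaki: component {Nagasaki, Sendai}.
From Okayama: component {Okayama}.
That's 4 components.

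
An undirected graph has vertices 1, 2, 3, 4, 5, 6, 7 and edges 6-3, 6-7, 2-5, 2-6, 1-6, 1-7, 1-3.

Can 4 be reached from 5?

No

Explore from 5.
Distance 1: reach 2.
Distance 2: reach 6.
Distance 3: reach 1, 3, 7.
The search is exhausted without reaching 4; it lies in a different component.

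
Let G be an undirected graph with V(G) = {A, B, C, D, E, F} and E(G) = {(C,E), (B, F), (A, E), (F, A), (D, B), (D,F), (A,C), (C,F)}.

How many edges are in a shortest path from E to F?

Distance 0: E.
Distance 1: A, C.
Distance 2: F — contains F.

2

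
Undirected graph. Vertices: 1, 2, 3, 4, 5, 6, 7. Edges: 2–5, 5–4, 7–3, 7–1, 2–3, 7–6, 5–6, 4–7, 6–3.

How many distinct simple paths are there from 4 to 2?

7

4–5–2
4–5–6–3–2
4–5–6–7–3–2
4–7–3–2
4–7–3–6–5–2
4–7–6–3–2
4–7–6–5–2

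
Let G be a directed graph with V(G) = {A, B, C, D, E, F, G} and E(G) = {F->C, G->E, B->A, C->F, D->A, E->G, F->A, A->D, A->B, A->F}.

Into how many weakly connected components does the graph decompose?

From A: component {A, B, C, D, F}.
From E: component {E, G}.
That's 2 components.

2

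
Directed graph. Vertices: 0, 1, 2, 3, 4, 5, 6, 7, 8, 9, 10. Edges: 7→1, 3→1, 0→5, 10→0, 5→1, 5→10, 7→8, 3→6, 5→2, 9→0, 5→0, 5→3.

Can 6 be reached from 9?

Explore from 9.
Distance 1: reach 0.
Distance 2: reach 5.
Distance 3: reach 1, 2, 3, 10.
Distance 4: reach 6.
Found 6.

Yes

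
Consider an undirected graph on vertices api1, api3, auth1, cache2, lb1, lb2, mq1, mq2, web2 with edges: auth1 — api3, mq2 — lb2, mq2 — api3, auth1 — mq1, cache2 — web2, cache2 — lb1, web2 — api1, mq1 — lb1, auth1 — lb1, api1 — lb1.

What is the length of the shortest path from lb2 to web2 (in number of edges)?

Distance 0: lb2.
Distance 1: mq2.
Distance 2: api3.
Distance 3: auth1.
Distance 4: lb1, mq1.
Distance 5: api1, cache2.
Distance 6: web2 — contains web2.

6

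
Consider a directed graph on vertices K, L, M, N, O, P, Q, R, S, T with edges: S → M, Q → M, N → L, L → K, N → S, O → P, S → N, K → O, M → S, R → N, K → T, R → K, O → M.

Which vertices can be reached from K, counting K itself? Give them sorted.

Start at K.
Its neighbours: O, T.
Then their neighbours: M, P.
Then next layer: S.
Then next layer: N.
Then next layer: L.
Nothing further is reachable.

K, L, M, N, O, P, S, T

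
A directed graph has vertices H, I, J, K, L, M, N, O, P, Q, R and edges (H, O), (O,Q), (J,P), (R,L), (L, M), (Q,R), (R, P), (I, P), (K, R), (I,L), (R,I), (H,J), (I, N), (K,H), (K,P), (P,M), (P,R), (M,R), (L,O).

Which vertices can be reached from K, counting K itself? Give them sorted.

Start at K.
Its neighbours: H, P, R.
Then their neighbours: I, J, L, M, O.
Then next layer: N, Q.
Every vertex is now reached.

H, I, J, K, L, M, N, O, P, Q, R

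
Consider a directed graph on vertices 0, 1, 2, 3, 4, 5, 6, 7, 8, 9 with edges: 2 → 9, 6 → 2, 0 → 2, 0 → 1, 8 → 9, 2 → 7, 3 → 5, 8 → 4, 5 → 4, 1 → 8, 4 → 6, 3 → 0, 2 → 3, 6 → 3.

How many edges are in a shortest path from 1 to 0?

5

Distance 0: 1.
Distance 1: 8.
Distance 2: 4, 9.
Distance 3: 6.
Distance 4: 2, 3.
Distance 5: 0, 5, 7 — contains 0.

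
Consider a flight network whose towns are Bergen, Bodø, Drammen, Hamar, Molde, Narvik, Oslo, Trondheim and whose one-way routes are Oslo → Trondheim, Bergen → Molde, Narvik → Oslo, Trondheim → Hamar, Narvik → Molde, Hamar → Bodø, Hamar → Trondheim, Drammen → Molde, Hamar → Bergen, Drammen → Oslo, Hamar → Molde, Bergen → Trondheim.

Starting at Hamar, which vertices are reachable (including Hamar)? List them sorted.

Start at Hamar.
Its neighbours: Bergen, Bodø, Molde, Trondheim.
Nothing further is reachable.

Bergen, Bodø, Hamar, Molde, Trondheim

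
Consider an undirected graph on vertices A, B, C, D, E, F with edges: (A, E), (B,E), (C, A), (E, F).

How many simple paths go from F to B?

1

F–E–B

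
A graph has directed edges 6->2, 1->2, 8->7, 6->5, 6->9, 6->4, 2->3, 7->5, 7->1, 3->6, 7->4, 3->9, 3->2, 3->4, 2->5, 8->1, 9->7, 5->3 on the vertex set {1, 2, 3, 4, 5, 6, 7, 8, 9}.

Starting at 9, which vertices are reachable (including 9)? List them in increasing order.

1, 2, 3, 4, 5, 6, 7, 9

Start at 9.
Its neighbours: 7.
Then their neighbours: 1, 4, 5.
Then next layer: 2, 3.
Then next layer: 6.
Nothing further is reachable.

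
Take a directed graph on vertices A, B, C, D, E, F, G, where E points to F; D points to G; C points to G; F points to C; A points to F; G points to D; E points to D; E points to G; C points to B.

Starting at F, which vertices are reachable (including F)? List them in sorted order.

Start at F.
Its neighbours: C.
Then their neighbours: B, G.
Then next layer: D.
Nothing further is reachable.

B, C, D, F, G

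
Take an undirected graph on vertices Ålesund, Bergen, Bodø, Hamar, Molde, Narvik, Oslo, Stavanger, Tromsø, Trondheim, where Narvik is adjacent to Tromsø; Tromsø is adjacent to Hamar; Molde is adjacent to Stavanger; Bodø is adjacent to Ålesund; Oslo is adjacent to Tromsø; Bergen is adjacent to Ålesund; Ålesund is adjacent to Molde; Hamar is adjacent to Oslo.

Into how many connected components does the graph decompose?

From Ålesund: component {Ålesund, Bergen, Bodø, Molde, Stavanger}.
From Hamar: component {Hamar, Narvik, Oslo, Tromsø}.
From Trondheim: component {Trondheim}.
That's 3 components.

3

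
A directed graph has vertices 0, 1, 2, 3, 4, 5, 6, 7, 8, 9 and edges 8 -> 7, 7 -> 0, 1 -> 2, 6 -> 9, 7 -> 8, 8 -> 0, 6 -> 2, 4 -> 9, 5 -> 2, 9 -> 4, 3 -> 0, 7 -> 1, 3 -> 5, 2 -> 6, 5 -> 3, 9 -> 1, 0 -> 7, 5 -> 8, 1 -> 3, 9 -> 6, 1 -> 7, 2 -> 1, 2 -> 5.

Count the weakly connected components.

From 0: component {0, 1, 2, 3, 4, 5, 6, 7, 8, 9}.
That's 1 component.

1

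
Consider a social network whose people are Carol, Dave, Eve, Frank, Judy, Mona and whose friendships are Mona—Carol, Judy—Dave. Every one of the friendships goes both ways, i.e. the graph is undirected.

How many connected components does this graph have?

4

From Carol: component {Carol, Mona}.
From Dave: component {Dave, Judy}.
From Eve: component {Eve}.
From Frank: component {Frank}.
That's 4 components.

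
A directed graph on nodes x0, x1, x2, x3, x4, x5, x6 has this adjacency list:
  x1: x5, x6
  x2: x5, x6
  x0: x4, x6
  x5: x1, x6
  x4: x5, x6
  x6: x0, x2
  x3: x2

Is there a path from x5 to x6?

Yes

Explore from x5.
Distance 1: reach x1, x6.
Found x6.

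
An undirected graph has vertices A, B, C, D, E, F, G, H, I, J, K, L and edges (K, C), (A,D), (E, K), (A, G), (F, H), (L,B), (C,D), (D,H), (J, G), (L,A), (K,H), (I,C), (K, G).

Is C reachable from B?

Explore from B.
Distance 1: reach L.
Distance 2: reach A.
Distance 3: reach D, G.
Distance 4: reach C, H, J, K.
Found C.

Yes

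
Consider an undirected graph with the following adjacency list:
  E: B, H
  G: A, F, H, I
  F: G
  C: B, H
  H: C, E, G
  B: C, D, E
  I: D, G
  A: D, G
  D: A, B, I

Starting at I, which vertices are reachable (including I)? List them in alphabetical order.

Start at I.
Its neighbours: D, G.
Then their neighbours: A, B, F, H.
Then next layer: C, E.
Every vertex is now reached.

A, B, C, D, E, F, G, H, I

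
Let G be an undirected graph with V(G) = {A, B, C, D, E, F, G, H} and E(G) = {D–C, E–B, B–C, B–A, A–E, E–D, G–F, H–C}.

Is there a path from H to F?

Explore from H.
Distance 1: reach C.
Distance 2: reach B, D.
Distance 3: reach A, E.
The search is exhausted without reaching F; it lies in a different component.

No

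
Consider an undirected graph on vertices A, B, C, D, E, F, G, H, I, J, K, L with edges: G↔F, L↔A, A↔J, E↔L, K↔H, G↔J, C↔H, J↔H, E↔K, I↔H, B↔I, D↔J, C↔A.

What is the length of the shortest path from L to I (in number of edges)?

4

Distance 0: L.
Distance 1: A, E.
Distance 2: C, J, K.
Distance 3: D, G, H.
Distance 4: F, I — contains I.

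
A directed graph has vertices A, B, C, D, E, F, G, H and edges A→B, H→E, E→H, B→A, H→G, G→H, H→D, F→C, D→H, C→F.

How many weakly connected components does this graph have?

3

From A: component {A, B}.
From C: component {C, F}.
From D: component {D, E, G, H}.
That's 3 components.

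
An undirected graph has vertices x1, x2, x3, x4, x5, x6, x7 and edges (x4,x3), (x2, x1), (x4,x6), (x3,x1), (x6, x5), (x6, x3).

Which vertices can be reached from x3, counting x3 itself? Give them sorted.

x1, x2, x3, x4, x5, x6

Start at x3.
Its neighbours: x1, x4, x6.
Then their neighbours: x2, x5.
Nothing further is reachable.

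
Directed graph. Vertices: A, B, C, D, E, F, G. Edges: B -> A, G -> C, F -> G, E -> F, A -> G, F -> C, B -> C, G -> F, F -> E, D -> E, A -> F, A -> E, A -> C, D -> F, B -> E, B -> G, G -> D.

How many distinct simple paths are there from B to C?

16

B→A→C
B→A→E→F→C
B→A→E→F→G→C
B→A→F→C
B→A→F→G→C
B→A→G→C
B→A→G→D→E→F→C
B→A→G→D→F→C
... and 8 more.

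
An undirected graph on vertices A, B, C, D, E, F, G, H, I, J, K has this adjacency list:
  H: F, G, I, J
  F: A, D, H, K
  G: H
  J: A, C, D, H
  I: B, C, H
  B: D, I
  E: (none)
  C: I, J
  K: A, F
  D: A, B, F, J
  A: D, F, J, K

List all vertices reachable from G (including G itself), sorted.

Start at G.
Its neighbours: H.
Then their neighbours: F, I, J.
Then next layer: A, B, C, D, K.
Nothing further is reachable.

A, B, C, D, F, G, H, I, J, K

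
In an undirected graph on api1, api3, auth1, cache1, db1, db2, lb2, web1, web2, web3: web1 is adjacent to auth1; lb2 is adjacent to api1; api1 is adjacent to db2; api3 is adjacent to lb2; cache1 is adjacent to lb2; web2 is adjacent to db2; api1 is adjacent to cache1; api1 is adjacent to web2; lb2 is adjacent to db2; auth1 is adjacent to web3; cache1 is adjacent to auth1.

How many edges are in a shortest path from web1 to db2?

Distance 0: web1.
Distance 1: auth1.
Distance 2: cache1, web3.
Distance 3: api1, lb2.
Distance 4: api3, db2, web2 — contains db2.

4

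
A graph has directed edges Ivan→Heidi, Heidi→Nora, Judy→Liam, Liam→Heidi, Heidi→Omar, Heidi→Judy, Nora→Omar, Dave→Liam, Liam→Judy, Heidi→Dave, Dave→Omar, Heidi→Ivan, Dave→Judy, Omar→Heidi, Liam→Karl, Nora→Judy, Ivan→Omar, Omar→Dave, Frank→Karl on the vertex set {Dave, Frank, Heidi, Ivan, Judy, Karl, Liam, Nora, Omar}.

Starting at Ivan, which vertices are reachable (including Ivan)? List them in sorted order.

Start at Ivan.
Its neighbours: Heidi, Omar.
Then their neighbours: Dave, Judy, Nora.
Then next layer: Liam.
Then next layer: Karl.
Nothing further is reachable.

Dave, Heidi, Ivan, Judy, Karl, Liam, Nora, Omar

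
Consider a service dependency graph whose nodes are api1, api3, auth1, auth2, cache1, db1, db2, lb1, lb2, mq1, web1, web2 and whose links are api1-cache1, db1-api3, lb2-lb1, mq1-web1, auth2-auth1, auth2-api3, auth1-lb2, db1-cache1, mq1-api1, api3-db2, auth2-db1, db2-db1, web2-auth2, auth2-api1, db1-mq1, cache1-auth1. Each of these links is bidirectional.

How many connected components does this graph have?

1

From api1: component {api1, api3, auth1, auth2, cache1, db1, db2, lb1, lb2, mq1, web1, web2}.
That's 1 component.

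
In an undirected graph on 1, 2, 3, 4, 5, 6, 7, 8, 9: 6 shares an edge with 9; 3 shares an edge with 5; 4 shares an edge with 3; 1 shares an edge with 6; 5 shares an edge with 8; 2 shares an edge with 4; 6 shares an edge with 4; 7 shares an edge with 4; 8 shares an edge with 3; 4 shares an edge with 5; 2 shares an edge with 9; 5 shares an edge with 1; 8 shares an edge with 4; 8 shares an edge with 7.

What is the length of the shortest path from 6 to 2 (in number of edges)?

Distance 0: 6.
Distance 1: 1, 4, 9.
Distance 2: 2, 3, 5, 7, 8 — contains 2.

2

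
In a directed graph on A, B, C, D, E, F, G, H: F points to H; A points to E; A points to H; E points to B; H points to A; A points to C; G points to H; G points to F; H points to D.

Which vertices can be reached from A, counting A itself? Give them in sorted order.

A, B, C, D, E, H

Start at A.
Its neighbours: C, E, H.
Then their neighbours: B, D.
Nothing further is reachable.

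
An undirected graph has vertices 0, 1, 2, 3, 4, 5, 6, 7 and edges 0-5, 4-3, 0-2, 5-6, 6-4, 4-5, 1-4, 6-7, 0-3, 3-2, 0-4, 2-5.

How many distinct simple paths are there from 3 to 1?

12

3–0–2–5–4–1
3–0–2–5–6–4–1
3–0–4–1
3–0–5–4–1
3–0–5–6–4–1
3–2–0–4–1
3–2–0–5–4–1
3–2–0–5–6–4–1
3–2–5–0–4–1
3–2–5–4–1
3–2–5–6–4–1
3–4–1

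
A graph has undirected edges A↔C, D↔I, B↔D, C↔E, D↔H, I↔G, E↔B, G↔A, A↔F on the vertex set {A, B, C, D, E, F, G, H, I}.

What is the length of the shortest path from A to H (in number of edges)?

4

Distance 0: A.
Distance 1: C, F, G.
Distance 2: E, I.
Distance 3: B, D.
Distance 4: H — contains H.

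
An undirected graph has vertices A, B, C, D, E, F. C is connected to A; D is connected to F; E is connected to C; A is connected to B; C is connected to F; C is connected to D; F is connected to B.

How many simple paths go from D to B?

D–C–A–B
D–C–F–B
D–F–B
D–F–C–A–B

4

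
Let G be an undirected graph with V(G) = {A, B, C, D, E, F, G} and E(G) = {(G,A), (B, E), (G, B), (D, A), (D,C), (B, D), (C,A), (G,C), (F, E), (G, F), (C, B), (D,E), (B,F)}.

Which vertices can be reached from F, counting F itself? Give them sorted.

Start at F.
Its neighbours: B, E, G.
Then their neighbours: A, C, D.
Every vertex is now reached.

A, B, C, D, E, F, G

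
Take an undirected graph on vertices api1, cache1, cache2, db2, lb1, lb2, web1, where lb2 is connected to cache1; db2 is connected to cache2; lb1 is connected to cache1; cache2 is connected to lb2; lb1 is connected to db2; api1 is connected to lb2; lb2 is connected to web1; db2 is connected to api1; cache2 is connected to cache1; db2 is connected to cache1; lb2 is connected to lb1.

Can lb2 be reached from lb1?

Explore from lb1.
Distance 1: reach cache1, db2, lb2.
Found lb2.

Yes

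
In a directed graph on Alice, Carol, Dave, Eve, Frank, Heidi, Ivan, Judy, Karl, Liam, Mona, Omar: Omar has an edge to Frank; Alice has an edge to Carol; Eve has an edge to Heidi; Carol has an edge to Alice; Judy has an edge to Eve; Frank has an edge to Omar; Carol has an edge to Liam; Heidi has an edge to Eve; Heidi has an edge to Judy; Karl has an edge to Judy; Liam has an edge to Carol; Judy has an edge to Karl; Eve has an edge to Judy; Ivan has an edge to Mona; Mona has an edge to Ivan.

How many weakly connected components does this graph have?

5

From Alice: component {Alice, Carol, Liam}.
From Dave: component {Dave}.
From Eve: component {Eve, Heidi, Judy, Karl}.
From Frank: component {Frank, Omar}.
From Ivan: component {Ivan, Mona}.
That's 5 components.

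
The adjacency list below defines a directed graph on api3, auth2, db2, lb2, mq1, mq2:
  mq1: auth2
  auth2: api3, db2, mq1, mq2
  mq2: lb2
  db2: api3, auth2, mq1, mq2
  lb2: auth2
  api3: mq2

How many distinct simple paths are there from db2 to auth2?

db2→api3→mq2→lb2→auth2
db2→auth2
db2→mq1→auth2
db2→mq2→lb2→auth2

4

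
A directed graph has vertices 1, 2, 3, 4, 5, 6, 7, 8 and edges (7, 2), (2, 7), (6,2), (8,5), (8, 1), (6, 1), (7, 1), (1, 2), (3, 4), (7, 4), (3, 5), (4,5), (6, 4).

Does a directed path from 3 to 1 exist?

No

Explore from 3.
Distance 1: reach 4, 5.
The search from 3 is exhausted; no directed path reaches 1.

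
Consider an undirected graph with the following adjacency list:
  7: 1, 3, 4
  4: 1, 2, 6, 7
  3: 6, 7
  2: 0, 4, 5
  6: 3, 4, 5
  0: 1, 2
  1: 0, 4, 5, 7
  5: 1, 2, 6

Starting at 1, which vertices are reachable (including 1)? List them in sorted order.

0, 1, 2, 3, 4, 5, 6, 7

Start at 1.
Its neighbours: 0, 4, 5, 7.
Then their neighbours: 2, 3, 6.
Every vertex is now reached.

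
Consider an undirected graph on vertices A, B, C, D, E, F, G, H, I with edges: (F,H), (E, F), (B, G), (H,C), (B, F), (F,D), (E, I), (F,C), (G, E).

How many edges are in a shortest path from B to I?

Distance 0: B.
Distance 1: F, G.
Distance 2: C, D, E, H.
Distance 3: I — contains I.

3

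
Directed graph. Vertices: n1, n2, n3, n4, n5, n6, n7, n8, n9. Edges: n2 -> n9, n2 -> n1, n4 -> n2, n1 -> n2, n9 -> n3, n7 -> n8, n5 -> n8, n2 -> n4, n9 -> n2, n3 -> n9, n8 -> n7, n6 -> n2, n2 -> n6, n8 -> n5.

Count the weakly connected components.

From n1: component {n1, n2, n3, n4, n6, n9}.
From n5: component {n5, n7, n8}.
That's 2 components.

2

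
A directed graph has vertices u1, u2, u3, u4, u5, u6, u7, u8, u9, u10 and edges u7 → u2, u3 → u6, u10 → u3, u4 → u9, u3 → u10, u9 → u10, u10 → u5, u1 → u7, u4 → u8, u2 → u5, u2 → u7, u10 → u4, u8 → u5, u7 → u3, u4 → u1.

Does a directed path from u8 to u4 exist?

Explore from u8.
Distance 1: reach u5.
The search from u8 is exhausted; no directed path reaches u4.

No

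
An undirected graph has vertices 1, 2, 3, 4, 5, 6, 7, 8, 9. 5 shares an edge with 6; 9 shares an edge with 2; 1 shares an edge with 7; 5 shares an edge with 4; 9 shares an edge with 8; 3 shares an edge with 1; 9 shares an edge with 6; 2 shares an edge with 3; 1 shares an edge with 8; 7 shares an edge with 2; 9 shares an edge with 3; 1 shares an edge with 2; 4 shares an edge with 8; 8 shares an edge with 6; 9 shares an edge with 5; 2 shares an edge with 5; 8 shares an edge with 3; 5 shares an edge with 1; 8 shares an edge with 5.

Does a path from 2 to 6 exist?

Yes

Explore from 2.
Distance 1: reach 1, 3, 5, 7, 9.
Distance 2: reach 4, 6, 8.
Found 6.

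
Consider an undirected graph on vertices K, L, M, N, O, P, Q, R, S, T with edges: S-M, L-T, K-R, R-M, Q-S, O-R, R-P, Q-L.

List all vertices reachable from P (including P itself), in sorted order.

K, L, M, O, P, Q, R, S, T

Start at P.
Its neighbours: R.
Then their neighbours: K, M, O.
Then next layer: S.
Then next layer: Q.
Then next layer: L.
Then next layer: T.
Nothing further is reachable.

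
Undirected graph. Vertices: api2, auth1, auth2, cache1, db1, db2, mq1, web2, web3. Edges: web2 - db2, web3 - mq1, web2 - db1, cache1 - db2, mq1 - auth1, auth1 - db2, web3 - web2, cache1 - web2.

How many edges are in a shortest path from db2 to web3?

2

Distance 0: db2.
Distance 1: auth1, cache1, web2.
Distance 2: db1, mq1, web3 — contains web3.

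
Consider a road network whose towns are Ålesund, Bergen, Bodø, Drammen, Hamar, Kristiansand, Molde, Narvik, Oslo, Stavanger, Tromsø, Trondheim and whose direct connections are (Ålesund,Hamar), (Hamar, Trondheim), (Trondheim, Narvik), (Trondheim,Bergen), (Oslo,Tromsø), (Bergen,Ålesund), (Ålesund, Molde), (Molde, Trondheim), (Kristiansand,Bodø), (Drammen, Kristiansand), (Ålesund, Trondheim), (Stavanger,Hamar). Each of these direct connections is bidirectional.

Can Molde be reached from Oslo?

Explore from Oslo.
Distance 1: reach Tromsø.
The search is exhausted without reaching Molde; it lies in a different component.

No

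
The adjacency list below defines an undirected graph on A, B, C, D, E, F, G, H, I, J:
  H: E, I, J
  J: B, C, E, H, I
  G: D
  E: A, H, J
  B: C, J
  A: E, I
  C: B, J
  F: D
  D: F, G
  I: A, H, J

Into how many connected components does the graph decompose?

From A: component {A, B, C, E, H, I, J}.
From D: component {D, F, G}.
That's 2 components.

2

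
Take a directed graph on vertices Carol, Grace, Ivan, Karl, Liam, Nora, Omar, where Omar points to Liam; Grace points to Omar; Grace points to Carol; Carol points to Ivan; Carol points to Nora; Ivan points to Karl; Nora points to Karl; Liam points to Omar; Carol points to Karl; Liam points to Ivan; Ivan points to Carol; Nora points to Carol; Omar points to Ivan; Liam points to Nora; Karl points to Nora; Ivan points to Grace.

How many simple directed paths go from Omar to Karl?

Omar→Ivan→Carol→Karl
Omar→Ivan→Carol→Nora→Karl
Omar→Ivan→Grace→Carol→Karl
Omar→Ivan→Grace→Carol→Nora→Karl
Omar→Ivan→Karl
Omar→Liam→Ivan→Carol→Karl
Omar→Liam→Ivan→Carol→Nora→Karl
Omar→Liam→Ivan→Grace→Carol→Karl
Omar→Liam→Ivan→Grace→Carol→Nora→Karl
Omar→Liam→Ivan→Karl
Omar→Liam→Nora→Carol→Ivan→Karl
Omar→Liam→Nora→Carol→Karl
Omar→Liam→Nora→Karl

13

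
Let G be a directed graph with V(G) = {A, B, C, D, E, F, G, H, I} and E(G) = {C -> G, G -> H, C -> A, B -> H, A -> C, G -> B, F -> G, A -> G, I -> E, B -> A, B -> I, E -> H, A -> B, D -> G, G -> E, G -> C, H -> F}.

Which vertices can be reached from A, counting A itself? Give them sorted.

A, B, C, E, F, G, H, I

Start at A.
Its neighbours: B, C, G.
Then their neighbours: E, H, I.
Then next layer: F.
Nothing further is reachable.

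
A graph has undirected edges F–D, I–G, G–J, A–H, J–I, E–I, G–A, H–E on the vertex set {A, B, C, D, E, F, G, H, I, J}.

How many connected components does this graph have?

4

From A: component {A, E, G, H, I, J}.
From B: component {B}.
From C: component {C}.
From D: component {D, F}.
That's 4 components.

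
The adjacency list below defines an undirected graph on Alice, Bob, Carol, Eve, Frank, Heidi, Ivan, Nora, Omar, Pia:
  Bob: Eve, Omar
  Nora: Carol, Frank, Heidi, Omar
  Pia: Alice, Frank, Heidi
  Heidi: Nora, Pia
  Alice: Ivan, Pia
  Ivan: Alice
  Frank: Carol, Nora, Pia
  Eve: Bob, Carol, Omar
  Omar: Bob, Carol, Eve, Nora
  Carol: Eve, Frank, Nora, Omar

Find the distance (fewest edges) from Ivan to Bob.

Distance 0: Ivan.
Distance 1: Alice.
Distance 2: Pia.
Distance 3: Frank, Heidi.
Distance 4: Carol, Nora.
Distance 5: Eve, Omar.
Distance 6: Bob — contains Bob.

6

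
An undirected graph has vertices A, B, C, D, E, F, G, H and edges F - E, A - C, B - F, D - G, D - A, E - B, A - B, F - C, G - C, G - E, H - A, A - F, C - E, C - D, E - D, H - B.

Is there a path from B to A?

Yes

Explore from B.
Distance 1: reach A, E, F, H.
Found A.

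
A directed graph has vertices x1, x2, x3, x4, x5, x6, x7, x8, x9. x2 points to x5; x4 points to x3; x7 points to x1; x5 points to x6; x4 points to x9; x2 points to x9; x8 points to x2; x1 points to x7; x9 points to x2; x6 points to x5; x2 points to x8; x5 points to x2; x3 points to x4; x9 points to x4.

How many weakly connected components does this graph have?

From x1: component {x1, x7}.
From x2: component {x2, x3, x4, x5, x6, x8, x9}.
That's 2 components.

2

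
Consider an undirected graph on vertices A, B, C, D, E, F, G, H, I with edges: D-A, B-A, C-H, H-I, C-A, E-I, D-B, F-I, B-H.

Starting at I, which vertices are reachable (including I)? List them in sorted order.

A, B, C, D, E, F, H, I

Start at I.
Its neighbours: E, F, H.
Then their neighbours: B, C.
Then next layer: A, D.
Nothing further is reachable.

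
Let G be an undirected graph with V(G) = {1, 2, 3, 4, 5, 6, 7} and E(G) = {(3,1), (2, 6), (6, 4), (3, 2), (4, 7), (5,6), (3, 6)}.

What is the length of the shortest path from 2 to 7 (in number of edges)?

3

Distance 0: 2.
Distance 1: 3, 6.
Distance 2: 1, 4, 5.
Distance 3: 7 — contains 7.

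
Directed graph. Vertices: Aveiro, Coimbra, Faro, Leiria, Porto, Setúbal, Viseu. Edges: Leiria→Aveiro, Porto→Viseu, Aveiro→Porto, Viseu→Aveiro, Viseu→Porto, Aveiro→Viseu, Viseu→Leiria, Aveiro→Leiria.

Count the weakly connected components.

From Aveiro: component {Aveiro, Leiria, Porto, Viseu}.
From Coimbra: component {Coimbra}.
From Faro: component {Faro}.
From Setúbal: component {Setúbal}.
That's 4 components.

4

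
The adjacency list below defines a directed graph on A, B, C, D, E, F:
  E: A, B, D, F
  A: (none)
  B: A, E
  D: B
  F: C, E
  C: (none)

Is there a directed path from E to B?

Explore from E.
Distance 1: reach A, B, D, F.
Found B.

Yes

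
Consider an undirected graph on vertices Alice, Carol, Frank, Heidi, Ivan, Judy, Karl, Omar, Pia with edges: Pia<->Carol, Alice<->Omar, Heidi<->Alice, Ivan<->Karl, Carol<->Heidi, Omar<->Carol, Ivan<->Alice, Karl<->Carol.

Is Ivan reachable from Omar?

Explore from Omar.
Distance 1: reach Alice, Carol.
Distance 2: reach Heidi, Ivan, Karl, Pia.
Found Ivan.

Yes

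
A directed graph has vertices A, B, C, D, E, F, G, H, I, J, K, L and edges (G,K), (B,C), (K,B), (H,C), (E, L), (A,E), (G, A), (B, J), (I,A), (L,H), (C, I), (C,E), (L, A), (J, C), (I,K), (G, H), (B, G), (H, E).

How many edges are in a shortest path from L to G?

6

Distance 0: L.
Distance 1: A, H.
Distance 2: C, E.
Distance 3: I.
Distance 4: K.
Distance 5: B.
Distance 6: G, J — contains G.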